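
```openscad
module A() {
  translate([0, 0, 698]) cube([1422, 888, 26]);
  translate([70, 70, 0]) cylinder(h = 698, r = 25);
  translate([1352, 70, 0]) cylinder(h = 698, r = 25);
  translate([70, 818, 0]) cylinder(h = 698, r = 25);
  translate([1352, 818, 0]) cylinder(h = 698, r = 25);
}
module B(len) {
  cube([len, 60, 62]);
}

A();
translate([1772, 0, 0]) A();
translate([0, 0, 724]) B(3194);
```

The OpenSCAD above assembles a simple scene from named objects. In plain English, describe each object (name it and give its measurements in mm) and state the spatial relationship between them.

A is a table: top 1422 mm (x) × 888 mm (y), 26 mm thick, upper face at z = 724 mm, on four round legs of 50 mm diameter, each leg's bounding box inset 45 mm from the nearest pair of top edges, running from z = 0 to the bottom of the top.

B is a rectangular beam 3194 mm long (x), 60 mm deep (y), 62 mm thick (z).

The beam spans the tops of two tables placed 350 mm apart, resting at z = 724 mm.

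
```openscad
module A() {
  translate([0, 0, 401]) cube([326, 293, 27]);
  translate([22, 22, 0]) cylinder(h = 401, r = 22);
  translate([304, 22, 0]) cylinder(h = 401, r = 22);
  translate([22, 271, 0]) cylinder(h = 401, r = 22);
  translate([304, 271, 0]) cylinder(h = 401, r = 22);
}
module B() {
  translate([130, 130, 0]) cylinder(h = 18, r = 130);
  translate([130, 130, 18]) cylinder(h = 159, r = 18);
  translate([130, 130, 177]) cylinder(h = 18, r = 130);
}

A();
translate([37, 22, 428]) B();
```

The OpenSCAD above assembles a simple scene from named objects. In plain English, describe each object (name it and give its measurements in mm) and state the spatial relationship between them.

A is a simple wooden stool: a rectangular seat 326 mm (x) by 293 mm (y), 27 mm thick, top face at z = 428 mm, on four round legs, each 44 mm in diameter. The legs rest on z = 0, each leg's axis is inset half a diameter from the nearest pair of seat edges (so the leg's bounding box is flush with the corner).

B is a spool: two coaxial disc flanges of radius 130 mm and thickness 18 mm, joined by a core cylinder of radius 18 mm and height 159 mm. The lower flange rests on z = 0 and the three cylinders share a vertical axis.

The spool is on top of the stool.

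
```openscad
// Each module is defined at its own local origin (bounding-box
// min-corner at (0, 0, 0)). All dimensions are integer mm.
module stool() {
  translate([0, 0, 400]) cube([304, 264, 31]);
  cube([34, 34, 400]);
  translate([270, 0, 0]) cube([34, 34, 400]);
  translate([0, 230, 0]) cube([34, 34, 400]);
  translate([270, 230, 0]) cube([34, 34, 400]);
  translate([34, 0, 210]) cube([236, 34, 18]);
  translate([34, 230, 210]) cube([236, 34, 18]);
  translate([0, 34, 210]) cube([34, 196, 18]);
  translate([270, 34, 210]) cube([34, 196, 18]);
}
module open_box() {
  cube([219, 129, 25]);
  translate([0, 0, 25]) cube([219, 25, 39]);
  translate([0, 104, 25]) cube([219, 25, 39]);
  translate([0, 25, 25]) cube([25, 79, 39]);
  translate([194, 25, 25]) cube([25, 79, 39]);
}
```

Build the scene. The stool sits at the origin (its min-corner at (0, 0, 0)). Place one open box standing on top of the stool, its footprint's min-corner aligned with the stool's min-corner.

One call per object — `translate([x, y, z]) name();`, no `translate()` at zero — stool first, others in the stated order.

stool();
translate([0, 0, 431]) open_box();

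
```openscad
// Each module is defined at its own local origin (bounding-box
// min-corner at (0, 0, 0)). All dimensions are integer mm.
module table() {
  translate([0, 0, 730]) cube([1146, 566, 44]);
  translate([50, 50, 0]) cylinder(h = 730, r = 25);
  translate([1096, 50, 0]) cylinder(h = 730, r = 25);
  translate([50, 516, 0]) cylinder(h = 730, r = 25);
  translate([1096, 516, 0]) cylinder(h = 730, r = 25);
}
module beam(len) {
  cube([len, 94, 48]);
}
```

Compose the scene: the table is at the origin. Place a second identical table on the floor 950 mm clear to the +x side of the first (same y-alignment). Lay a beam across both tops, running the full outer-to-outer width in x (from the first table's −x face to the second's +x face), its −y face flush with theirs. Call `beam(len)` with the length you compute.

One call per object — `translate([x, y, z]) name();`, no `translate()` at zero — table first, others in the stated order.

table();
translate([2096, 0, 0]) table();
translate([0, 0, 774]) beam(3242);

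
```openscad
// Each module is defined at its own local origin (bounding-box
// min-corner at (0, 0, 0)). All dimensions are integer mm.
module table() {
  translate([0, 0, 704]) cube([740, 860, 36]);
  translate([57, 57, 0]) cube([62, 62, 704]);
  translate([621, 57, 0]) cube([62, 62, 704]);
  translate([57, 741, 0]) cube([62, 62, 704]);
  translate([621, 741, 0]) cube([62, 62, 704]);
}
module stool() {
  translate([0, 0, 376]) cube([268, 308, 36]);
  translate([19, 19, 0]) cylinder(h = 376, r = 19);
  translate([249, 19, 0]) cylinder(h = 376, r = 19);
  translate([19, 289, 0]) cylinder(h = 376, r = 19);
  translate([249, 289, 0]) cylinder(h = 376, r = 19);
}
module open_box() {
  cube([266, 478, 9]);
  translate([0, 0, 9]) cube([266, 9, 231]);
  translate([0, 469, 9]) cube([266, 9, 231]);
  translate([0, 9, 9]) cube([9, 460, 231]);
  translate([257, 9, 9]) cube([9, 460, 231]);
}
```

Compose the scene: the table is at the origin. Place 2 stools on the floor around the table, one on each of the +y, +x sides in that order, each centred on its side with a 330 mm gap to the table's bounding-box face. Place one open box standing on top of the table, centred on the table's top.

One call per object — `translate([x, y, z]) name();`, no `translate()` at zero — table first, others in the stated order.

table();
translate([236, 1190, 0]) stool();
translate([1070, 276, 0]) stool();
translate([237, 191, 740]) open_box();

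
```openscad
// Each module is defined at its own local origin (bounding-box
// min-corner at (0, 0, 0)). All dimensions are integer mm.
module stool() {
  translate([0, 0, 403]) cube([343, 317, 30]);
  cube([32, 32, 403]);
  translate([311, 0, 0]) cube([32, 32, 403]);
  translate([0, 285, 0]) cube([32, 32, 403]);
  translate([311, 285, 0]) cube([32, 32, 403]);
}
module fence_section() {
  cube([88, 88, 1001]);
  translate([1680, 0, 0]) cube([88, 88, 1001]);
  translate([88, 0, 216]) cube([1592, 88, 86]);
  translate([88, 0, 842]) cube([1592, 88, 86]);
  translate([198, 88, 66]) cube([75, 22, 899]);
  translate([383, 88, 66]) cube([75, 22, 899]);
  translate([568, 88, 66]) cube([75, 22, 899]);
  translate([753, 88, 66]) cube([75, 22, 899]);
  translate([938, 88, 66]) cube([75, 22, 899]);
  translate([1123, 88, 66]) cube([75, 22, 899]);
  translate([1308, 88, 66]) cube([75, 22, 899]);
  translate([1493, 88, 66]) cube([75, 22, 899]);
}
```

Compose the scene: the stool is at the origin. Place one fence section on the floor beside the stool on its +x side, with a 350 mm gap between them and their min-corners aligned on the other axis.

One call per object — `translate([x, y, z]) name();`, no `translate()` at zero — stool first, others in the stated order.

stool();
translate([693, 0, 0]) fence_section();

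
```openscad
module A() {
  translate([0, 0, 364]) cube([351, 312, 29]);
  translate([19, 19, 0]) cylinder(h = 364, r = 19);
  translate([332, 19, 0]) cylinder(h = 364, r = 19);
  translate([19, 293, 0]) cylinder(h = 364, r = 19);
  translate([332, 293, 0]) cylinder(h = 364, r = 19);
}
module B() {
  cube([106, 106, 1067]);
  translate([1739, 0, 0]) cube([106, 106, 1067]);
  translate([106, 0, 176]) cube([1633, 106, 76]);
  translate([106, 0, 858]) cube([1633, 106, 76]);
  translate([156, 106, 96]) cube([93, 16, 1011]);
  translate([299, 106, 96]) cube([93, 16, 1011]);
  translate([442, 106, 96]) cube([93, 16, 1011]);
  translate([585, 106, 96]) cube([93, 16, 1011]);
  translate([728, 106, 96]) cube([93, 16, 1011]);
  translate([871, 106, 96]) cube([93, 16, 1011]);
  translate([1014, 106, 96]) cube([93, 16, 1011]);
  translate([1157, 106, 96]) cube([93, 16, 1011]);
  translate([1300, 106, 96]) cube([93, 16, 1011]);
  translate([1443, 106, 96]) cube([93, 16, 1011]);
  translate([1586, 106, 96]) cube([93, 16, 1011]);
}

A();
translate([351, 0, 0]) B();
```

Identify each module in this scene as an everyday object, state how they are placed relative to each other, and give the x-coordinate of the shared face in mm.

The stool's +x face and the fence section's −x face are both at x = 351 mm.

A is a stool. B is a fence section. The fence section is against the stool's +x side, with their −y faces flush. The x-coordinate of the shared face is 351 mm.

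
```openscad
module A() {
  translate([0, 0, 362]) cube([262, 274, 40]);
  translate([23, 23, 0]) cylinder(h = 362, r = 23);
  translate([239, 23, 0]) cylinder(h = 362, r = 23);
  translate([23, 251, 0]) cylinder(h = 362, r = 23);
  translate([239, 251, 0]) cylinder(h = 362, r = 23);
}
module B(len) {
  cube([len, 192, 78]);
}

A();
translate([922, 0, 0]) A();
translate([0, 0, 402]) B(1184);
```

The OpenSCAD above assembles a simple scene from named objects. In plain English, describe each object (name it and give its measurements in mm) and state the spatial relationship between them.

A is a four-legged stool. The seat is a 262×274×40 mm slab whose top surface is at z = 402 mm; four round legs, each 46 mm in diameter, run from the floor (z = 0) to the underside of the seat, each leg's axis is inset half a diameter from the nearest pair of seat edges (so the leg's bounding box is flush with the corner).

B is a rectangular beam 1184 mm long (x), 192 mm deep (y), 78 mm thick (z).

The beam spans the tops of two stools placed 660 mm apart, resting at z = 402 mm.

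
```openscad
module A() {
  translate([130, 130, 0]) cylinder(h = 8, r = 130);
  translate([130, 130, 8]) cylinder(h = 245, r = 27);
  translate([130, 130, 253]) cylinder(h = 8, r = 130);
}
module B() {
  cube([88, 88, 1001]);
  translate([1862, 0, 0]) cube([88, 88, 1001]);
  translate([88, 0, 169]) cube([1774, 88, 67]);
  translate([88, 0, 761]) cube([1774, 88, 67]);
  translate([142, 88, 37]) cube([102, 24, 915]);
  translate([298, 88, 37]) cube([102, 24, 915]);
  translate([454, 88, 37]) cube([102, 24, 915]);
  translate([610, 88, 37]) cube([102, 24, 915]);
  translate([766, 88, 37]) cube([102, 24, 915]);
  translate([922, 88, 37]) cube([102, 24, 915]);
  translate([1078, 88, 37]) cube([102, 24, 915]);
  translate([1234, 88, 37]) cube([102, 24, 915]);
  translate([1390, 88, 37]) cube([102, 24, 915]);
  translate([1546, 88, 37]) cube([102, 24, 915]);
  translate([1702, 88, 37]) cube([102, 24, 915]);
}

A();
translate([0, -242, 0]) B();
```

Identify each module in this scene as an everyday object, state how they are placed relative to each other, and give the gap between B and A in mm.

The fence section's nearest face is 130 mm from the spool's −y face.

A is a spool. B is a fence section. The fence section is on the floor beside the spool on its −y side. The gap between the fence section and the spool is 130 mm.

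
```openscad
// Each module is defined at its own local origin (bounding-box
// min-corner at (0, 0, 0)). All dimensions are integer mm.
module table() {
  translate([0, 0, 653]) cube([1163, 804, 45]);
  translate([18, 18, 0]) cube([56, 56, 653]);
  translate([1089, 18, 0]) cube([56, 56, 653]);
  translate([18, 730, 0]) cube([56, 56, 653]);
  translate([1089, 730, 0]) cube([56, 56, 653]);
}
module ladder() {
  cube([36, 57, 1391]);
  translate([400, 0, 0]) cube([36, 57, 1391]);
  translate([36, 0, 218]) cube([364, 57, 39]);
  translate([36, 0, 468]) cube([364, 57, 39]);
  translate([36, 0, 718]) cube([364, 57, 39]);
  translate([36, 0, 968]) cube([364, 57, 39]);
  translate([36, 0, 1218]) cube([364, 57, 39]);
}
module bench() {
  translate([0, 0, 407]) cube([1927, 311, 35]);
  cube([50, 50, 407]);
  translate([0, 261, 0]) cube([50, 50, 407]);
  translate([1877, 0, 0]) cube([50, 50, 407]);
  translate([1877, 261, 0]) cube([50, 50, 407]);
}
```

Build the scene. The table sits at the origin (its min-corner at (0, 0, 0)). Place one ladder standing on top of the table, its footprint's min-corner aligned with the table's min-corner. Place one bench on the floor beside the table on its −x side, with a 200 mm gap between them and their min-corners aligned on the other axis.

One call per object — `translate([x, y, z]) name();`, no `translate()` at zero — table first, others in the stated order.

table();
translate([0, 0, 698]) ladder();
translate([-2127, 0, 0]) bench();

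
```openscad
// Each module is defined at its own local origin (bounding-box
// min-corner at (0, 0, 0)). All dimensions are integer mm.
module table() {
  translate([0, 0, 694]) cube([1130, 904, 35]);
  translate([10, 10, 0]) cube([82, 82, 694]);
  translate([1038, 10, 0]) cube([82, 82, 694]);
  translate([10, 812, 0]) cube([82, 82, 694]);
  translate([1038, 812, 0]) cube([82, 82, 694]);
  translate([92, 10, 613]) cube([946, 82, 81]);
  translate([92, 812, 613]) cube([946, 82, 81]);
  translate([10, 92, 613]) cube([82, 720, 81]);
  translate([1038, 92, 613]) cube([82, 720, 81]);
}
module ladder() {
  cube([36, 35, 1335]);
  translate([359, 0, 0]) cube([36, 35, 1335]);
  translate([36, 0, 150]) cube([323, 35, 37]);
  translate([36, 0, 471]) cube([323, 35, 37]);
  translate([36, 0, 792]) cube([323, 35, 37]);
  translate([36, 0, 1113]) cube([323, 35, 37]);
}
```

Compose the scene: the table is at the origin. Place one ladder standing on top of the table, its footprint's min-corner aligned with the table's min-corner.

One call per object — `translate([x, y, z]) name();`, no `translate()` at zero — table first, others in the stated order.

table();
translate([0, 0, 729]) ladder();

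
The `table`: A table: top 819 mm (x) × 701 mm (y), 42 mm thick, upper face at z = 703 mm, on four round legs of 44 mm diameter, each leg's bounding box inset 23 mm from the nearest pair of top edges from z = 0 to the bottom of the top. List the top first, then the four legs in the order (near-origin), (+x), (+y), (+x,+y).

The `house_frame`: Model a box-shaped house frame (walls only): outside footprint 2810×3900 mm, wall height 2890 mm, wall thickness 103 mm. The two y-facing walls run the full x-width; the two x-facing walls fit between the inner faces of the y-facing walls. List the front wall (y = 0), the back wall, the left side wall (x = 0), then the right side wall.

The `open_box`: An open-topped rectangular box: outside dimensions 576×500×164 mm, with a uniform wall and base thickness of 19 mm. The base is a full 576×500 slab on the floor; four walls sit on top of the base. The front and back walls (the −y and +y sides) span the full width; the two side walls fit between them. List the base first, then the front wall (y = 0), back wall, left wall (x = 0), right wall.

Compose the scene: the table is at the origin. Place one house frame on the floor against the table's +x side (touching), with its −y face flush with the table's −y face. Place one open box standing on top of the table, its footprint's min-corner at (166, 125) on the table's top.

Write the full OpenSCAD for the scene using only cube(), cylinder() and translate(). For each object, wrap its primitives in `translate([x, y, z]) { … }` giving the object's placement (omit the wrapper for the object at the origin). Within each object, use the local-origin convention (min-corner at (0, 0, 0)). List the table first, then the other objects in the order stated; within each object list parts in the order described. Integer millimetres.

translate([0, 0, 661]) cube([819, 701, 42]);
translate([45, 45, 0]) cylinder(h = 661, r = 22);
translate([774, 45, 0]) cylinder(h = 661, r = 22);
translate([45, 656, 0]) cylinder(h = 661, r = 22);
translate([774, 656, 0]) cylinder(h = 661, r = 22);
translate([819, 0, 0]) {
  cube([2810, 103, 2890]);
  translate([0, 3797, 0]) cube([2810, 103, 2890]);
  translate([0, 103, 0]) cube([103, 3694, 2890]);
  translate([2707, 103, 0]) cube([103, 3694, 2890]);
}
translate([166, 125, 703]) {
  cube([576, 500, 19]);
  translate([0, 0, 19]) cube([576, 19, 145]);
  translate([0, 481, 19]) cube([576, 19, 145]);
  translate([0, 19, 19]) cube([19, 462, 145]);
  translate([557, 19, 19]) cube([19, 462, 145]);
}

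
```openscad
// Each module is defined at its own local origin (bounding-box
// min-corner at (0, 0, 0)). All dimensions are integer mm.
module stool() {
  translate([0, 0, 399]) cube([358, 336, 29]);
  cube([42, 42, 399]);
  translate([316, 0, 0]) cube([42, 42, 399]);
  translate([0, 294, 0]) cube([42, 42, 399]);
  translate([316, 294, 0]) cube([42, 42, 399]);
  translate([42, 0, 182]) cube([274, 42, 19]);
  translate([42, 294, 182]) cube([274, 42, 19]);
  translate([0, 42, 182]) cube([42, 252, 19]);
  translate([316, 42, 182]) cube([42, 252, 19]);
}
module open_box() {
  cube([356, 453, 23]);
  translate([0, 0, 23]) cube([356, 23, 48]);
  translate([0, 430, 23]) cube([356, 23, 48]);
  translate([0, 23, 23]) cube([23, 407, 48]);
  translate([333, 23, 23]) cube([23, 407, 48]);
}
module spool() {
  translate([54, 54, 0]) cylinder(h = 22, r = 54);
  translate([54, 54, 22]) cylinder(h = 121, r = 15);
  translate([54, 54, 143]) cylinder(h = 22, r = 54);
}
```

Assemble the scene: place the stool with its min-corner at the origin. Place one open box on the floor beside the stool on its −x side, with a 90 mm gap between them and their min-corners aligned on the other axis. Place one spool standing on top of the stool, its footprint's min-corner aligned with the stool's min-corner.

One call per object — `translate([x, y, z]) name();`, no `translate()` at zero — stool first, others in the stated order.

stool();
translate([-446, 0, 0]) open_box();
translate([0, 0, 428]) spool();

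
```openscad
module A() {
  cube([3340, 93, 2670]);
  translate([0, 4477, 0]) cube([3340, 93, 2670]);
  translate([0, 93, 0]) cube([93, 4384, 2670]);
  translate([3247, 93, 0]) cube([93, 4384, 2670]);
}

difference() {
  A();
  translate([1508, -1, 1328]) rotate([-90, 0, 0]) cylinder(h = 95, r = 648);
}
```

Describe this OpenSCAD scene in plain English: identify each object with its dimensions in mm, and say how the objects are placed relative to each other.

A is a box-shaped house frame (walls only): outside footprint 3340×4570 mm, wall height 2670 mm, wall thickness 93 mm. The two y-facing walls run the full x-width; the two x-facing walls fit between the inner faces of the y-facing walls.

The house frame has a circular hole of radius 648 mm through its front wall, centred at (x = 1508, z = 1328).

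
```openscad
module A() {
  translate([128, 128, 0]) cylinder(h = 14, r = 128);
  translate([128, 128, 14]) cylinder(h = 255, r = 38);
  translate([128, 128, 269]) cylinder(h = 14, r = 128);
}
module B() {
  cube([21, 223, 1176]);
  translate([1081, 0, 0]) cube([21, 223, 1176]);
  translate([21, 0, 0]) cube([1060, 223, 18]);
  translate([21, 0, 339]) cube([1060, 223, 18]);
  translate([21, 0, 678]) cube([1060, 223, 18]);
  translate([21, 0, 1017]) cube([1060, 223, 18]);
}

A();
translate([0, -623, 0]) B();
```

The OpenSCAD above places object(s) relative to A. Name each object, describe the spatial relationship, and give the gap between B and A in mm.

The bookshelf's nearest face is 400 mm from the spool's −y face.

A is a spool. B is a bookshelf. The bookshelf is on the floor beside the spool on its −y side. The gap between the bookshelf and the spool is 400 mm.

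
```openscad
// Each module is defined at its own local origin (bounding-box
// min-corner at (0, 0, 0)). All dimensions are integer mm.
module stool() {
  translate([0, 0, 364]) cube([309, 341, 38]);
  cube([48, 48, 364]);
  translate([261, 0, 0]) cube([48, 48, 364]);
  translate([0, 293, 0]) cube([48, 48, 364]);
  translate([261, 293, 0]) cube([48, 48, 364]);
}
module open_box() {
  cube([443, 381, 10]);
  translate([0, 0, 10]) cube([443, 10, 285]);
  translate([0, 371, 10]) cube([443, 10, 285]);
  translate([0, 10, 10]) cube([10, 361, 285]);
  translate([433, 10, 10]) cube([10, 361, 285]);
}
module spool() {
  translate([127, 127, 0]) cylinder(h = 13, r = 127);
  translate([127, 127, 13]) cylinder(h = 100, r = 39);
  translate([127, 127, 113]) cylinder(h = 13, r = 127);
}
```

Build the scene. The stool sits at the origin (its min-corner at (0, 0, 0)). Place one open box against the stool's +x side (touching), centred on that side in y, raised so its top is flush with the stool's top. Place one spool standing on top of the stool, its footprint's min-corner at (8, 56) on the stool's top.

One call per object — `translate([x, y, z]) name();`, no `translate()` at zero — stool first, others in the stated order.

stool();
translate([309, -20, 107]) open_box();
translate([8, 56, 402]) spool();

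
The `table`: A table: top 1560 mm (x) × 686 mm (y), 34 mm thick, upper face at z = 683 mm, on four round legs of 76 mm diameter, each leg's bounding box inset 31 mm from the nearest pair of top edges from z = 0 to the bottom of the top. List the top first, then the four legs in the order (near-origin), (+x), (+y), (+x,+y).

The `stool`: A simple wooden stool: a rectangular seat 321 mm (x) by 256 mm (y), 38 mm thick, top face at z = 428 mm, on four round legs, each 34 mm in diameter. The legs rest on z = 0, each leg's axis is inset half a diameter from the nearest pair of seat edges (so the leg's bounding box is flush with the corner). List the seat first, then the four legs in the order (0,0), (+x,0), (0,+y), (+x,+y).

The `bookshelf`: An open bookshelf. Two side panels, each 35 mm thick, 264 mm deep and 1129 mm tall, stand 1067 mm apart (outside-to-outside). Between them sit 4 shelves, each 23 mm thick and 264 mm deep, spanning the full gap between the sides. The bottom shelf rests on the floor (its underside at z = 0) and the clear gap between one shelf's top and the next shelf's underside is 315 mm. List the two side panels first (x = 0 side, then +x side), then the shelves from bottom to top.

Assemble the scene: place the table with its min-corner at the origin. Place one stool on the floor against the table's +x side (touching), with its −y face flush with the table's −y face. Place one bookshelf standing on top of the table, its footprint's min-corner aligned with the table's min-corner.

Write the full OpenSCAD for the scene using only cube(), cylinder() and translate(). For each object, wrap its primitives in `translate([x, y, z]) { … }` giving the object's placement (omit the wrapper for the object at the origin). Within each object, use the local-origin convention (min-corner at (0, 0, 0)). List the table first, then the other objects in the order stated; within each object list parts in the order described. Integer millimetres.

translate([0, 0, 649]) cube([1560, 686, 34]);
translate([69, 69, 0]) cylinder(h = 649, r = 38);
translate([1491, 69, 0]) cylinder(h = 649, r = 38);
translate([69, 617, 0]) cylinder(h = 649, r = 38);
translate([1491, 617, 0]) cylinder(h = 649, r = 38);
translate([1560, 0, 0]) {
  translate([0, 0, 390]) cube([321, 256, 38]);
  translate([17, 17, 0]) cylinder(h = 390, r = 17);
  translate([304, 17, 0]) cylinder(h = 390, r = 17);
  translate([17, 239, 0]) cylinder(h = 390, r = 17);
  translate([304, 239, 0]) cylinder(h = 390, r = 17);
}
translate([0, 0, 683]) {
  cube([35, 264, 1129]);
  translate([1032, 0, 0]) cube([35, 264, 1129]);
  translate([35, 0, 0]) cube([997, 264, 23]);
  translate([35, 0, 338]) cube([997, 264, 23]);
  translate([35, 0, 676]) cube([997, 264, 23]);
  translate([35, 0, 1014]) cube([997, 264, 23]);
}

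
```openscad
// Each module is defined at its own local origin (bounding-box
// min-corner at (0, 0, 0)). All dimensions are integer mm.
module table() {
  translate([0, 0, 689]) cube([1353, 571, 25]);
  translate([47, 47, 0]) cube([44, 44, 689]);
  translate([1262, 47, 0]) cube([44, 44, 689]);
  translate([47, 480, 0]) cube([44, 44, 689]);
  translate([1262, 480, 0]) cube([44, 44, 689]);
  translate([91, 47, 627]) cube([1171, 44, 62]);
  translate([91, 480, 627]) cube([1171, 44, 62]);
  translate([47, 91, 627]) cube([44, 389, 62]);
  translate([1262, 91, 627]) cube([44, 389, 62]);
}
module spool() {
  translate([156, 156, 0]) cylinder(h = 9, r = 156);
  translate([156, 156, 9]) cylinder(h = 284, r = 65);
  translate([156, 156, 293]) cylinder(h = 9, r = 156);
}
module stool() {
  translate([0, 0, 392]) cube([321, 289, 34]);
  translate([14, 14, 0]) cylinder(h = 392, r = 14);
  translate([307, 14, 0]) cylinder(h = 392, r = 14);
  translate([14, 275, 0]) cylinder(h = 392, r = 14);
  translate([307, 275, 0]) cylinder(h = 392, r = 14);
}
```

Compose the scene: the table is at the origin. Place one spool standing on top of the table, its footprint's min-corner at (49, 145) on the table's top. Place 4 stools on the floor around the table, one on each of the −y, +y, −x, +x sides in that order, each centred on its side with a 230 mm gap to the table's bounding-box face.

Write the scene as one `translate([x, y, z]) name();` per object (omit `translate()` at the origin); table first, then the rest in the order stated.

table();
translate([49, 145, 714]) spool();
translate([516, -519, 0]) stool();
translate([516, 801, 0]) stool();
translate([-551, 141, 0]) stool();
translate([1583, 141, 0]) stool();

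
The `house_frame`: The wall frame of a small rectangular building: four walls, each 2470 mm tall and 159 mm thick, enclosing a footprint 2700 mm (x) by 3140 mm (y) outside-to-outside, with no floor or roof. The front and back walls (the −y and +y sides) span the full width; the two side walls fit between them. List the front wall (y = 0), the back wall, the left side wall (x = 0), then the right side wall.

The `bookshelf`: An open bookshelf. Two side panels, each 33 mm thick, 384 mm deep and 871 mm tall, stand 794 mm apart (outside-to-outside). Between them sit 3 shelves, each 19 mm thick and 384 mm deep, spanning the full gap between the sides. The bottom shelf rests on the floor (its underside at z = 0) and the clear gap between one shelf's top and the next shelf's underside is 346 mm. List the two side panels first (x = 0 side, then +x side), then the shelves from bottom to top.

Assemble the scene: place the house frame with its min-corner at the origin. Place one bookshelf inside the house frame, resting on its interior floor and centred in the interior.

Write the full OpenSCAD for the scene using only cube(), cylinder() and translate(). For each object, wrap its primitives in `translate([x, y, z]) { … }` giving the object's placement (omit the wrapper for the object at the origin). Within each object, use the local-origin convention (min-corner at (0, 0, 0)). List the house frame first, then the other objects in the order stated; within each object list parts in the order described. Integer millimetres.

cube([2700, 159, 2470]);
translate([0, 2981, 0]) cube([2700, 159, 2470]);
translate([0, 159, 0]) cube([159, 2822, 2470]);
translate([2541, 159, 0]) cube([159, 2822, 2470]);
translate([953, 1378, 0]) {
  cube([33, 384, 871]);
  translate([761, 0, 0]) cube([33, 384, 871]);
  translate([33, 0, 0]) cube([728, 384, 19]);
  translate([33, 0, 365]) cube([728, 384, 19]);
  translate([33, 0, 730]) cube([728, 384, 19]);
}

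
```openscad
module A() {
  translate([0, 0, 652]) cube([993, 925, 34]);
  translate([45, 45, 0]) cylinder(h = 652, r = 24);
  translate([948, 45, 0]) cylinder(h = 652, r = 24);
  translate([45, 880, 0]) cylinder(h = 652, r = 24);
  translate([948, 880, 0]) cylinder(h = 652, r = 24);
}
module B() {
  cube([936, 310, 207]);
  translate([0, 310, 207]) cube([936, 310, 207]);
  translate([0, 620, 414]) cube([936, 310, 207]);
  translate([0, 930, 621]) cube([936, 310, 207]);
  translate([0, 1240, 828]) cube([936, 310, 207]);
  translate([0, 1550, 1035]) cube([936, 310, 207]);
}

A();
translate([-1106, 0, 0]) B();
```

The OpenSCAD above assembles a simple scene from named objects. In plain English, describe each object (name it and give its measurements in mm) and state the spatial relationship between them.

A is a table with a 993×925 mm rectangular top, 34 mm thick, top surface at z = 686 mm, supported by four round legs of 48 mm diameter, each leg's bounding box inset 21 mm from the nearest pair of top edges, running from the floor.

B is a straight staircase of 6 solid steps. Each step is 936 mm wide (x), 310 mm deep (y, the going) and 207 mm tall (the rise). The first step rests on the floor; each subsequent step sits one going further in +y and one rise higher in +z, directly behind and above the previous step with no overlap.

The staircase is on the floor beside the table on its −x side.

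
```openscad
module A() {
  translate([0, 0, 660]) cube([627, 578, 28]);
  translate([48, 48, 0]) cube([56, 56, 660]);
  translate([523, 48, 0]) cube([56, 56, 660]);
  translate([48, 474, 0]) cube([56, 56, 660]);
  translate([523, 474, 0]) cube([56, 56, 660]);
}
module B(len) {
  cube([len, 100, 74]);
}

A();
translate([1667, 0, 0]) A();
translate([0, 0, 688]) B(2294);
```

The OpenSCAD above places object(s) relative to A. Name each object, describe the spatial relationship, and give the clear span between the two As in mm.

Second table starts at x = 1667; first ends at x = 627; clear span = 1667 − 627 = 1040 mm.

A is a table. B is a beam. A beam spans the tops of two tables. The clear span between the two tables is 1040 mm.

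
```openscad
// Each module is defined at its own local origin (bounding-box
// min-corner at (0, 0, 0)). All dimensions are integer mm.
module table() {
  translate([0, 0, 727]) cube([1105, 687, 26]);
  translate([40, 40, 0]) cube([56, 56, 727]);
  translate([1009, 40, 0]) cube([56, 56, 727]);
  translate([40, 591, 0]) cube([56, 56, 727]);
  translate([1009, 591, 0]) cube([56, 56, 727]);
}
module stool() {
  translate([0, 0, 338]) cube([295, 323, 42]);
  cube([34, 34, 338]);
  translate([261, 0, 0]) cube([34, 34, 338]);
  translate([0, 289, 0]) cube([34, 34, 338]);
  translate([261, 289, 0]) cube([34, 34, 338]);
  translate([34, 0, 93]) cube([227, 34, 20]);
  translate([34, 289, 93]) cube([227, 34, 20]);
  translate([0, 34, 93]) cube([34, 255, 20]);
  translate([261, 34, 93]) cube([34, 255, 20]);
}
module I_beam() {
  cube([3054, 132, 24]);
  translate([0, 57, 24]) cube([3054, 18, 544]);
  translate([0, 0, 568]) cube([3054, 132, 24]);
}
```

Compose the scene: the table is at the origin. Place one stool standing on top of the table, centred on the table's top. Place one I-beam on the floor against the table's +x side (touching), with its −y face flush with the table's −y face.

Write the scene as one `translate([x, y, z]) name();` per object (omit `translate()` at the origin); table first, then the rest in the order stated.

table();
translate([405, 182, 753]) stool();
translate([1105, 0, 0]) I_beam();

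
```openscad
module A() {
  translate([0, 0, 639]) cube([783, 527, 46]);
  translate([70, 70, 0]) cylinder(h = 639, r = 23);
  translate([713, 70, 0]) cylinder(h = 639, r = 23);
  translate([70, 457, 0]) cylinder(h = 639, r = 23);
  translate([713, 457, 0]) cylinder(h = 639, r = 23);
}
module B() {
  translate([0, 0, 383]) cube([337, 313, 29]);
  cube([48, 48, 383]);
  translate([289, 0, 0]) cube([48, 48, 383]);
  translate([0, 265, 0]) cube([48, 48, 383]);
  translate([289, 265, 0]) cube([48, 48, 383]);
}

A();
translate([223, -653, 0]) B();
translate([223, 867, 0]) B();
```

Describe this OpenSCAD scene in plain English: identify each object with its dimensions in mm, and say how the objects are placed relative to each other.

A is a rectangular dining table. The top is 783×527×46 mm with its upper surface at z = 685 mm. It stands on four round legs of 46 mm diameter, each leg's bounding box inset 47 mm from the nearest pair of top edges, running from the floor to the underside of the top.

B is a simple wooden stool: a rectangular seat 337 mm (x) by 313 mm (y), 29 mm thick, top face at z = 412 mm, on four square legs, each 48×48 mm in cross-section. The legs rest on z = 0, each flush with a corner of the seat.

Two stools sit around the table at the −y, +y sides.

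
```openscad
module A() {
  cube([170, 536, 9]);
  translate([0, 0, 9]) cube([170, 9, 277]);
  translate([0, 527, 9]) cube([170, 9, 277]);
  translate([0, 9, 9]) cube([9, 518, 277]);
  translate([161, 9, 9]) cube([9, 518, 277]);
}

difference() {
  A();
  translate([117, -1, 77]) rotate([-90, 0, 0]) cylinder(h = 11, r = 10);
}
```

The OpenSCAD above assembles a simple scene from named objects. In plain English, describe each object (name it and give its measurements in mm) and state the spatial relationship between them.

A is an open-topped rectangular box: outside dimensions 170×536×286 mm, with a uniform wall and base thickness of 9 mm. The base is a full 170×536 slab on the floor; four walls sit on top of the base. The front and back walls (the −y and +y sides) span the full width; the two side walls fit between them.

The open box has a circular hole of radius 10 mm through its front wall, centred at (x = 117, z = 77).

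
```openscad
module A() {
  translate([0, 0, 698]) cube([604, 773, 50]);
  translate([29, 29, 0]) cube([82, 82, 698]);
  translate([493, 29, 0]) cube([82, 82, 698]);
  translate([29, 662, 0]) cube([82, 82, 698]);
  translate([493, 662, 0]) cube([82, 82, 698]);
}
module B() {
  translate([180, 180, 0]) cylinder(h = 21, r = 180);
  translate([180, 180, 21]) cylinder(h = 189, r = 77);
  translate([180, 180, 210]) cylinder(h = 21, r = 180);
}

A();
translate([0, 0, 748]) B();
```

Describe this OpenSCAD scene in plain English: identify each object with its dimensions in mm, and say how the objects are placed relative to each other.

A is a table with a 604×773 mm rectangular top, 50 mm thick, top surface at z = 748 mm, supported by four 82×82 mm square legs, each inset 29 mm from the nearest pair of top edges, running from the floor.

B is a spool: two coaxial disc flanges of radius 180 mm and thickness 21 mm, joined by a core cylinder of radius 77 mm and height 189 mm. The lower flange rests on z = 0 and the three cylinders share a vertical axis.

The spool is on top of the table.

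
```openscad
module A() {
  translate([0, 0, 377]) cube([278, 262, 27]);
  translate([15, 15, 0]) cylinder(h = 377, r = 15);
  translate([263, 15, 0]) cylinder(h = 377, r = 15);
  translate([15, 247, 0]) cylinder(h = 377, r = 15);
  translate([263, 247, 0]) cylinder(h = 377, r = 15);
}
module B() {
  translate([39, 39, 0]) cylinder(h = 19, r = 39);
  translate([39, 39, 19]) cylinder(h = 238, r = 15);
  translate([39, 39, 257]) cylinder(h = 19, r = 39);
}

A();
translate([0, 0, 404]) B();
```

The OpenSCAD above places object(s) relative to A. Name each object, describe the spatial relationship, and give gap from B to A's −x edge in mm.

The spool's min-x is at 0; the stool's min-x is 0; gap = 0 mm.

A is a stool. B is a spool. The spool is on top of the stool. The gap from the spool to the stool's −x edge is 0 mm.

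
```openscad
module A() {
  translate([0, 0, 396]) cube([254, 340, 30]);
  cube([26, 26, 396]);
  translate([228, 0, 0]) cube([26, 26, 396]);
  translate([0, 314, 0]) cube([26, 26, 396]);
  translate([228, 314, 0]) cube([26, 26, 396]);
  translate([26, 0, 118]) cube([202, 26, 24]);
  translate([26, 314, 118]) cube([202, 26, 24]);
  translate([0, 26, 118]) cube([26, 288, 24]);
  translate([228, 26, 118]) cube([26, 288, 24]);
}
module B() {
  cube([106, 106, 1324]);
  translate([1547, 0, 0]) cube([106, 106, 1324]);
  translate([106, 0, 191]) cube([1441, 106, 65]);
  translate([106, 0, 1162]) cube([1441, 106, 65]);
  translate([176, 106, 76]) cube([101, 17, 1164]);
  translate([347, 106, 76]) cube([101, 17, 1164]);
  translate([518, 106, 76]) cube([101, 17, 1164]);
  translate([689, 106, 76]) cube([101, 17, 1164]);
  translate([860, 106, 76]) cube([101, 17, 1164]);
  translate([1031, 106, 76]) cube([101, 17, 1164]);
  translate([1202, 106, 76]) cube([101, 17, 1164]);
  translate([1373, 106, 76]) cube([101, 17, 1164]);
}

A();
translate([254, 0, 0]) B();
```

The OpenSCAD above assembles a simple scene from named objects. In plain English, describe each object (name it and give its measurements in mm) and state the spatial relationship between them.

A is a four-legged stool. The seat is 254×340 mm, 30 mm thick, top at z = 426 mm. It stands on four square legs, each 26×26 mm in cross-section, from z = 0 to the seat underside, each flush with a corner of the seat. Four stretchers, 26 mm wide and 24 mm tall, connect adjacent legs with their undersides at z = 118 mm, each running between the inner faces of the legs it joins and aligned with the legs' outer faces on the other axis.

B is a fence section. Two 106×106 mm posts, 1324 mm tall, stand on the floor with a clear span of 1441 mm between their inner faces. Two horizontal rails of 106×65 mm section span the gap between the posts with their undersides at z = 191 mm and z = 1162 mm, flush with the posts' −y face. 8 pickets, each 101 mm wide, 17 mm thick and 1164 mm tall, are fixed to the +y face of the rails with their bottoms at z = 76 mm, evenly spaced across the span with equal gaps (rounded down to the nearest mm) at the −x end and between each pair — any rounding remainder accumulates at the +x end.

The fence section is against the stool's +x side, with their −y faces flush.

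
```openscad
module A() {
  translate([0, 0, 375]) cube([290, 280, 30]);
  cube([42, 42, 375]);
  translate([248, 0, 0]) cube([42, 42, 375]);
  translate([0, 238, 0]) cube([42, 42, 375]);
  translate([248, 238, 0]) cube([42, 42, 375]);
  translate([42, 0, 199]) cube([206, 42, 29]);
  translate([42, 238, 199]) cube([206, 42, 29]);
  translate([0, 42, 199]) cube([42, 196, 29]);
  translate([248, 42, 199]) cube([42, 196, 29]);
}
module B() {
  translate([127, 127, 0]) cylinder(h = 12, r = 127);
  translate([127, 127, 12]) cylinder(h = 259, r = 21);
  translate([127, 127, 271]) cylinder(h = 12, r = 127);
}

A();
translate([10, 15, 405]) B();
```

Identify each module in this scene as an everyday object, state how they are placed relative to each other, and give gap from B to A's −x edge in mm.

A is a stool. B is a spool. The spool is on top of the stool. The gap from the spool to the stool's −x edge is 10 mm.

The spool's min-x is at 10; the stool's min-x is 0; gap = 10 mm.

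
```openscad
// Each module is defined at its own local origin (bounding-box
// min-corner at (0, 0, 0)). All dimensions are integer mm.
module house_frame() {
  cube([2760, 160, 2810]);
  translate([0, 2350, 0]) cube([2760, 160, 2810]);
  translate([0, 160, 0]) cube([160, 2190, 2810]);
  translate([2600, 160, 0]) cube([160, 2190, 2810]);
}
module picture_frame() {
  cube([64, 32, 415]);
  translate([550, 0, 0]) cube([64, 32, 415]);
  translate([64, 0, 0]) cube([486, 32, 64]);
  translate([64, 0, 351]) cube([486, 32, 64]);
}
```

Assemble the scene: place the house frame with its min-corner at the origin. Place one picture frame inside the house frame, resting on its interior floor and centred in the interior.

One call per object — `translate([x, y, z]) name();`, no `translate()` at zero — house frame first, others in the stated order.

house_frame();
translate([1073, 1239, 0]) picture_frame();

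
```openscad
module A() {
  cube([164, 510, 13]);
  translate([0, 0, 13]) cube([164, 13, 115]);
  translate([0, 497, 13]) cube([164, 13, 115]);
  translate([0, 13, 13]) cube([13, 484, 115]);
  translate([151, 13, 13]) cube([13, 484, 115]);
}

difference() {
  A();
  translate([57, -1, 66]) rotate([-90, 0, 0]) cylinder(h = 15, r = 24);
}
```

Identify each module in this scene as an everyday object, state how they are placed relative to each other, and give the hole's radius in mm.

The subtracted cylinder has r = 24 mm.

A is an open box. The open box has a circular hole through its front wall. The hole's radius is 24 mm.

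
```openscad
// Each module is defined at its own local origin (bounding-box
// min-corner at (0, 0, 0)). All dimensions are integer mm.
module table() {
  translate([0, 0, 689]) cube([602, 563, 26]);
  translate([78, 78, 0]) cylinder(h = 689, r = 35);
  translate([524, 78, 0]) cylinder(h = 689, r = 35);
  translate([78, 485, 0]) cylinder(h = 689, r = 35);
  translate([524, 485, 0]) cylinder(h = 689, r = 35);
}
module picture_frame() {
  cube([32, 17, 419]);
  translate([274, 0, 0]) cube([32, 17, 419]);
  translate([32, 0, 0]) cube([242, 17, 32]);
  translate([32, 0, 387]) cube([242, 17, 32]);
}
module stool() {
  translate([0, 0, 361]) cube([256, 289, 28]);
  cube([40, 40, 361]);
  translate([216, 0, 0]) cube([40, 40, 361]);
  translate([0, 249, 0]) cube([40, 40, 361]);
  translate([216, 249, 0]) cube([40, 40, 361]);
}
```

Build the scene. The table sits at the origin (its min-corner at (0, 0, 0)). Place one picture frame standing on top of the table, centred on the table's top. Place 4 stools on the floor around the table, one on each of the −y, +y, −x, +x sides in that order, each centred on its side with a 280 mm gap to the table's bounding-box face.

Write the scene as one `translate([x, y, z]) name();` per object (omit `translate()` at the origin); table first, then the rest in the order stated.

table();
translate([148, 273, 715]) picture_frame();
translate([173, -569, 0]) stool();
translate([173, 843, 0]) stool();
translate([-536, 137, 0]) stool();
translate([882, 137, 0]) stool();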